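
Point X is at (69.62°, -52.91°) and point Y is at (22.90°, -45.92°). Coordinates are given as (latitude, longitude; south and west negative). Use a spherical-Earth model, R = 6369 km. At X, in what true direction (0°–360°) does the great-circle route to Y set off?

171.2°

N = sin Δλ·cos φ₂ = +0.1121;  D = cos φ₁ sin φ₂ − sin φ₁ cos φ₂ cos Δλ = -0.7216
initial course = atan2(N, D) = 171.17°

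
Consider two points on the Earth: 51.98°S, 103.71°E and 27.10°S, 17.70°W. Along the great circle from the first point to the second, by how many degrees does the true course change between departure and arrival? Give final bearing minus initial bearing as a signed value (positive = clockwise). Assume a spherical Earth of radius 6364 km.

Initial bearing θ₁ = atan2(sin Δλ cos φ₂, cos φ₁ sin φ₂ − sin φ₁ cos φ₂ cos Δλ) = 229.62°
Final bearing θ₂ = (initial bearing from the destination back to the start) + 180° = 328.19°
Δθ = θ₂ − θ₁ = +98.6°

+98.6°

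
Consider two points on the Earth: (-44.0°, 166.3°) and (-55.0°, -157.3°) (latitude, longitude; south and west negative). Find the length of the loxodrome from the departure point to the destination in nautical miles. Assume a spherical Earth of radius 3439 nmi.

1558 nmi

Δψ = ln[tan(π/4+φ₂/2)/tan(π/4+φ₁/2)] = -0.2973;  Δφ = -0.1920 rad,  Δλ = +0.6353 rad
q = Δφ/Δψ = 0.6457
d = R·√(Δφ² + q²Δλ²) = 3439·0.45291 = 1558 nmi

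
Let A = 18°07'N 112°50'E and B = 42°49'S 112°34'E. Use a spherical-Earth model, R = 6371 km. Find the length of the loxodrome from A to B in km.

Δψ = ln[tan(π/4+φ₂/2)/tan(π/4+φ₁/2)] = -1.1501;  Δφ = -1.0635 rad,  Δλ = -0.0047 rad
q = Δφ/Δψ = 0.9247
d = R·√(Δφ² + q²Δλ²) = 6371·1.06350 = 6776 km

6776 km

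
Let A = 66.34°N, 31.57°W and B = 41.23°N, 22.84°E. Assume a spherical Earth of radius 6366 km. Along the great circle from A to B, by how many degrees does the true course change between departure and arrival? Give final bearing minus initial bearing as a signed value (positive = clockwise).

+46.0°

At departure: θ₁ = atan2(sin Δλ cos φ₂, cos φ₁ sin φ₂ − sin φ₁ cos φ₂ cos Δλ) = 102.57°
At arrival: θ₂ = atan2(sin Δλ cos φ₁, −cos φ₂ sin φ₁ + sin φ₂ cos φ₁ cos Δλ) = 148.61°
Δθ = θ₂ − θ₁ = +46.0°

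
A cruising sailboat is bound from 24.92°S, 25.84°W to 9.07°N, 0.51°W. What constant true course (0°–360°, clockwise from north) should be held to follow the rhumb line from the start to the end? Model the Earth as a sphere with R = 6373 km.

Δψ = ln[tan(π/4+φ₂/2)/tan(π/4+φ₁/2)] = +0.6083
Δλ = +0.4421 rad (taken the short way round)
course = atan2(Δλ, Δψ) = 36.01°

36.0°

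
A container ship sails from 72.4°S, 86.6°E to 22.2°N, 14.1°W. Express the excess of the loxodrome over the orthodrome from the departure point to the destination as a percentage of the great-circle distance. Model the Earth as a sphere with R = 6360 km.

Great circle: σ = 1.9956 rad → d_gc = Rσ = 12692.0 km
Rhumb: Δφ = +1.6511, Δλ = -1.7575, Δψ = +2.2631, q = Δφ/Δψ = 0.7296 → d_rh = R√(Δφ²+q²Δλ²) = 13295.6 km
Excess = (13295.6 − 12692.0) / 12692.0 = 603.6 / 12692.0 = 4.76% ≈ 4.8%

4.8%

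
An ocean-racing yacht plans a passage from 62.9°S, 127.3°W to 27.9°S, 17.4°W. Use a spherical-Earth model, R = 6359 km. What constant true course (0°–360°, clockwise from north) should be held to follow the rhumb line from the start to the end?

Δψ = ln[tan(π/4+φ₂/2)/tan(π/4+φ₁/2)] = +0.9155
Δλ = +1.9181 rad (taken the short way round)
course = atan2(Δλ, Δψ) = 64.48°

64.5°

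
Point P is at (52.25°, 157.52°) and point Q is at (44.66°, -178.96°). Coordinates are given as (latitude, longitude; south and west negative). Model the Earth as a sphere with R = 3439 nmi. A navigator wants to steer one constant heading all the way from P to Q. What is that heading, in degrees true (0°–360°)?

116.0°

Meridional parts: M(φ₁)=+1.0733, M(φ₂)=+0.8730 → ΔM = -0.2003;  Δλ = +0.4105 rad
tan C = Δλ / ΔM = -2.0498 → C = 116.01°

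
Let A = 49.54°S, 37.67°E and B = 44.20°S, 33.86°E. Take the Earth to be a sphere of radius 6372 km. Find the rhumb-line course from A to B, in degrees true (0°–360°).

Meridional parts: M(φ₁)=-0.9983, M(φ₂)=-0.8618 → ΔM = +0.1365;  Δλ = -0.0665 rad
tan C = Δλ / ΔM = -0.4872 → C = 334.02°

334.0°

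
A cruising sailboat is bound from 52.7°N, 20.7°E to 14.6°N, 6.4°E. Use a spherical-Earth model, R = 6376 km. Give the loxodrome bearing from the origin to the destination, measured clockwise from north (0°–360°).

Meridional parts: M(φ₁)=+1.0862, M(φ₂)=+0.2576 → ΔM = -0.8285;  Δλ = -0.2496 rad
tan C = Δλ / ΔM = +0.3012 → C = 196.76°

196.8°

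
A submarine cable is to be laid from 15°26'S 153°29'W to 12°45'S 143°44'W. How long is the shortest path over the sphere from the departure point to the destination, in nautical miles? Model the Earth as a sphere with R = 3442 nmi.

590 nmi

Haversine: a = sin²(Δφ/2)+cos φ₁ cos φ₂ sin²(Δλ/2) = 0.00734;  σ = 2·atan2(√a,√(1−a))
σ = 9.828° → d = Rσ = 3442·0.17154 = 590 nmi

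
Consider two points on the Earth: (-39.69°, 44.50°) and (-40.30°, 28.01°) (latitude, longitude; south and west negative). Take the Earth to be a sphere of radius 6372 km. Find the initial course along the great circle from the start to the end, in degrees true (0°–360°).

261.9°

N = sin Δλ·cos φ₂ = -0.2165;  D = cos φ₁ sin φ₂ − sin φ₁ cos φ₂ cos Δλ = -0.0307
initial course = atan2(N, D) = 261.93°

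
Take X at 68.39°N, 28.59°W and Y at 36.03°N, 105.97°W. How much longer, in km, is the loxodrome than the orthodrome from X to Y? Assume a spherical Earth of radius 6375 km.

Great circle: cos σ = sin φ₁ sin φ₂ + cos φ₁ cos φ₂ cos Δλ,  σ = 0.9123 rad → d_gc = 5815.8 km
Rhumb line: Δψ = -0.9813, q = Δφ/Δψ = 0.5755, d_rh = R√(Δφ²+q²Δλ²) = 6125.1 km
Excess = 6125.1 − 5815.8 = 309.3 ≈ 309 km

309 km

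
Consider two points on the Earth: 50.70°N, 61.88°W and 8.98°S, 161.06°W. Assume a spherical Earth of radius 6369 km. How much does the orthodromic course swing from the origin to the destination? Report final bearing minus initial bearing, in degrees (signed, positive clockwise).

At departure: θ₁ = atan2(sin Δλ cos φ₂, cos φ₁ sin φ₂ − sin φ₁ cos φ₂ cos Δλ) = 271.36°
At arrival: θ₂ = atan2(sin Δλ cos φ₁, −cos φ₂ sin φ₁ + sin φ₂ cos φ₁ cos Δλ) = 219.87°
Δθ = θ₂ − θ₁ = -51.5°

-51.5°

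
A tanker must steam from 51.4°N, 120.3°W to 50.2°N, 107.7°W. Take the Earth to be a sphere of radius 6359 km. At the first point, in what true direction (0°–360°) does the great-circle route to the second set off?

93.6°

N = sin Δλ·cos φ₂ = +0.1396;  D = cos φ₁ sin φ₂ − sin φ₁ cos φ₂ cos Δλ = -0.0089
initial course = atan2(N, D) = 93.64°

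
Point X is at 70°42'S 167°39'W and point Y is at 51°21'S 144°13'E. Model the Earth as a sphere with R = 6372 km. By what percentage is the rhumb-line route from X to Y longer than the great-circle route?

Great circle: σ = 0.5057 rad → d_gc = Rσ = 3222.1 km
Rhumb: Δφ = +0.3377, Δλ = -0.8401, Δψ = +0.7239, q = Δφ/Δψ = 0.4665 → d_rh = R√(Δφ²+q²Δλ²) = 3296.7 km
Excess = (3296.7 − 3222.1) / 3222.1 = 74.6 / 3222.1 = 2.32% ≈ 2.3%

2.3%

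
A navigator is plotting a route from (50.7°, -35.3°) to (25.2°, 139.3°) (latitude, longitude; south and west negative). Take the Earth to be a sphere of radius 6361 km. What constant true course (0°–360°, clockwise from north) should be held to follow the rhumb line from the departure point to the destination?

Meridional parts: M(φ₁)=+1.0298, M(φ₂)=+0.4547 → ΔM = -0.5751;  Δλ = +3.0473 rad
tan C = Δλ / ΔM = -5.2988 → C = 100.69°

100.7°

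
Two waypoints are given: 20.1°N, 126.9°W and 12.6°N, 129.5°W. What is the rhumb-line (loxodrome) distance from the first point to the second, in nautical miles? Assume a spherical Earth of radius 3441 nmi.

Rhumb course C = atan2(Δλ, Δψ) with Δψ = ln[tan(π/4+φ₂/2)/tan(π/4+φ₁/2)] = -0.1365, Δλ = -0.0454 → C = 198.39°
d = R·|Δφ| / |cos C| = 3441·0.13090 / 0.94896 = 475 nmi

475 nmi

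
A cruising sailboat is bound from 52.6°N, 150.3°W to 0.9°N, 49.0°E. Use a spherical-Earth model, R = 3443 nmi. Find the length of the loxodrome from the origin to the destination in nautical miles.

Rhumb course C = atan2(Δλ, Δψ) with Δψ = ln[tan(π/4+φ₂/2)/tan(π/4+φ₁/2)] = -1.0676, Δλ = -2.8047 → C = 249.16°
d = R·|Δφ| / |cos C| = 3443·0.90234 / 0.35573 = 8733 nmi

8733 nmi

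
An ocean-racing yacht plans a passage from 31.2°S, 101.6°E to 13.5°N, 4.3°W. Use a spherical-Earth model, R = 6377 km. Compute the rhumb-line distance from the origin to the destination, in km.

12376 km

Rhumb course C = atan2(Δλ, Δψ) with Δψ = ln[tan(π/4+φ₂/2)/tan(π/4+φ₁/2)] = +0.8115, Δλ = -1.8483 → C = 293.70°
d = R·|Δφ| / |cos C| = 6377·0.78016 / 0.40200 = 12376 km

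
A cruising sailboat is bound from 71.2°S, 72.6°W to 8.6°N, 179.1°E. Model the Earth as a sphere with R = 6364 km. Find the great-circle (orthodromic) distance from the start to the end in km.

Haversine: a = sin²(Δφ/2)+cos φ₁ cos φ₂ sin²(Δλ/2) = 0.62080;  σ = 2·atan2(√a,√(1−a))
σ = 103.982° → d = Rσ = 6364·1.81482 = 11550 km

11550 km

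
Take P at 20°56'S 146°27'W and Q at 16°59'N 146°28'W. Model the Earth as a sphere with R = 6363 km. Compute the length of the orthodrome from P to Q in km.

Haversine: a = sin²(Δφ/2)+cos φ₁ cos φ₂ sin²(Δλ/2) = 0.10555;  σ = 2·atan2(√a,√(1−a))
σ = 37.917° → d = Rσ = 6363·0.66177 = 4211 km

4211 km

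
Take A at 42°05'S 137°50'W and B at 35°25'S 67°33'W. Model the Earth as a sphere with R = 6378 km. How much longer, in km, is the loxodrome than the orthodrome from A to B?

165 km

Great circle: cos σ = sin φ₁ sin φ₂ + cos φ₁ cos φ₂ cos Δλ,  σ = 0.9367 rad → d_gc = 5974.24 km
Rhumb line: Δψ = +0.1494, q = Δφ/Δψ = 0.7789, d_rh = R√(Δφ²+q²Δλ²) = 6138.75 km
Excess = 6138.75 − 5974.24 = 164.51 ≈ 165 km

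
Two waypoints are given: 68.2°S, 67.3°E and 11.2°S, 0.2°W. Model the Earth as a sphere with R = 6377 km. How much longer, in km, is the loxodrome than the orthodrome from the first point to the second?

231 km

Great circle: cos σ = sin φ₁ sin φ₂ + cos φ₁ cos φ₂ cos Δλ,  σ = 1.2453 rad → d_gc = 7941.4 km
Rhumb line: Δψ = +1.4506, q = Δφ/Δψ = 0.6858, d_rh = R√(Δφ²+q²Δλ²) = 8172.8 km
Excess = 8172.8 − 7941.4 = 231.4 ≈ 231 km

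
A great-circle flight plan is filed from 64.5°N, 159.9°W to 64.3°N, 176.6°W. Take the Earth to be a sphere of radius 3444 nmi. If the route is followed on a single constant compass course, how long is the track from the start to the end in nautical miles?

434 nmi

Δψ = ln[tan(π/4+φ₂/2)/tan(π/4+φ₁/2)] = -0.0081;  Δφ = -0.0035 rad,  Δλ = -0.2915 rad
q = Δφ/Δψ = 0.4321
d = R·√(Δφ² + q²Δλ²) = 3444·0.12599 = 434 nmi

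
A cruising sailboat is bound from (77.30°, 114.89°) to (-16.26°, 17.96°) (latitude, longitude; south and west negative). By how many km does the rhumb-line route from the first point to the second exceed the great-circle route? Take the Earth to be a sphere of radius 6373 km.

Great circle: cos σ = sin φ₁ sin φ₂ + cos φ₁ cos φ₂ cos Δλ,  σ = 1.8740 rad → d_gc = 11943.2 km
Rhumb line: Δψ = -2.4833, q = Δφ/Δψ = 0.6576, d_rh = R√(Δφ²+q²Δλ²) = 12592.0 km
Excess = 12592.0 − 11943.2 = 648.8 ≈ 649 km

649 km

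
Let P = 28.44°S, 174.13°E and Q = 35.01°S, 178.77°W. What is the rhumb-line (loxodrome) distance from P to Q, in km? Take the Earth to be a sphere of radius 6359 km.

Rhumb course C = atan2(Δλ, Δψ) with Δψ = ln[tan(π/4+φ₂/2)/tan(π/4+φ₁/2)] = -0.1349, Δλ = +0.1239 → C = 137.44°
d = R·|Δφ| / |cos C| = 6359·0.11467 / 0.73655 = 990 km

990 km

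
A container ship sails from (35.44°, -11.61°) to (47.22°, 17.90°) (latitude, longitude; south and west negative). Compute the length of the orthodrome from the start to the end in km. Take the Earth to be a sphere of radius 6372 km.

Haversine: a = sin²(Δφ/2)+cos φ₁ cos φ₂ sin²(Δλ/2) = 0.04642;  σ = 2·atan2(√a,√(1−a))
σ = 24.885° → d = Rσ = 6372·0.43433 = 2768 km

2768 km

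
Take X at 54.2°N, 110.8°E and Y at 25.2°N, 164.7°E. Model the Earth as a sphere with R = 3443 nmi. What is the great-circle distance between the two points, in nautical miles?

cos σ = sin φ₁ sin φ₂ + cos φ₁ cos φ₂ cos Δλ
      = sin(54.20°)sin(25.20°) + cos(54.20°)cos(25.20°)cos(53.90°) = 0.6572
σ = 48.914° → d = Rσ = 3443·0.85372 = 2939 nmi

2939 nmi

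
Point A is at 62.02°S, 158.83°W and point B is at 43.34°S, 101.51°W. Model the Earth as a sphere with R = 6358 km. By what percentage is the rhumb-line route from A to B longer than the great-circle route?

Great circle: σ = 0.6594 rad → d_gc = Rσ = 4192.6 km
Rhumb: Δφ = +0.3260, Δλ = +1.0004, Δψ = +0.5488, q = Δφ/Δψ = 0.5941 → d_rh = R√(Δφ²+q²Δλ²) = 4310.2 km
Excess = (4310.2 − 4192.6) / 4192.6 = 117.6 / 4192.6 = 2.80% ≈ 2.8%

2.8%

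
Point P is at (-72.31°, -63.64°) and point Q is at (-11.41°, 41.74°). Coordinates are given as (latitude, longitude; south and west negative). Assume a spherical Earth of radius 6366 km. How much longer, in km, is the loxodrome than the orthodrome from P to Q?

798 km

Great circle: cos σ = sin φ₁ sin φ₂ + cos φ₁ cos φ₂ cos Δλ,  σ = 1.4611 rad → d_gc = 9301.4 km
Rhumb line: Δψ = +1.6599, q = Δφ/Δψ = 0.6403, d_rh = R√(Δφ²+q²Δλ²) = 10099.3 km
Excess = 10099.3 − 9301.4 = 797.9 ≈ 798 km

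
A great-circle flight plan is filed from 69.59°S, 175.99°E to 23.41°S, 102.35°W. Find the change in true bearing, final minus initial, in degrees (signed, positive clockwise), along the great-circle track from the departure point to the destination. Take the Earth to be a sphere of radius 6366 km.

-68.5°

At departure: θ₁ = atan2(sin Δλ cos φ₂, cos φ₁ sin φ₂ − sin φ₁ cos φ₂ cos Δλ) = 90.87°
At arrival: θ₂ = atan2(sin Δλ cos φ₁, −cos φ₂ sin φ₁ + sin φ₂ cos φ₁ cos Δλ) = 22.33°
Δθ = θ₂ − θ₁ = -68.5°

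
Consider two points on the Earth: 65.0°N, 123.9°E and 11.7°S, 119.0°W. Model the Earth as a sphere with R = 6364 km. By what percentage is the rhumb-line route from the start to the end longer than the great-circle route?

Great circle: σ = 1.9523 rad → d_gc = Rσ = 12424.4 km
Rhumb: Δφ = -1.3387, Δλ = +2.0438, Δψ = -1.7121, q = Δφ/Δψ = 0.7819 → d_rh = R√(Δφ²+q²Δλ²) = 13266.6 km
Excess = (13266.6 − 12424.4) / 12424.4 = 842.2 / 12424.4 = 6.78% ≈ 6.8%

6.8%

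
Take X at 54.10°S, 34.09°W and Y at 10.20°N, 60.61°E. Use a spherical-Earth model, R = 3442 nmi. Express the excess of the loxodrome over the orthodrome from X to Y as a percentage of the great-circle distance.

2.7%

Great circle: σ = 1.7627 rad → d_gc = Rσ = 6067.2 nmi
Rhumb: Δφ = +1.1222, Δλ = +1.6528, Δψ = +1.3061, q = Δφ/Δψ = 0.8592 → d_rh = R√(Δφ²+q²Δλ²) = 6230.2 nmi
Excess = (6230.2 − 6067.2) / 6067.2 = 163.0 / 6067.2 = 2.69% ≈ 2.7%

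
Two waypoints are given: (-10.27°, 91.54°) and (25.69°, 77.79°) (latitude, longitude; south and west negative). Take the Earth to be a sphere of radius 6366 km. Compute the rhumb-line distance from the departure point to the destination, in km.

4263 km

Rhumb course C = atan2(Δλ, Δψ) with Δψ = ln[tan(π/4+φ₂/2)/tan(π/4+φ₁/2)] = +0.6444, Δλ = -0.2400 → C = 339.57°
d = R·|Δφ| / |cos C| = 6366·0.62762 / 0.93713 = 4263 km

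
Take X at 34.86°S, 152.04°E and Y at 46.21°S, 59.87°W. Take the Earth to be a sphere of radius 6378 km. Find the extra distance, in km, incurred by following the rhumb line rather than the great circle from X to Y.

2080 km

Great circle: cos σ = sin φ₁ sin φ₂ + cos φ₁ cos φ₂ cos Δλ,  σ = 1.6403 rad → d_gc = 10461.6 km
Rhumb line: Δψ = -0.2617, q = Δφ/Δψ = 0.7569, d_rh = R√(Δφ²+q²Δλ²) = 12541.9 km
Excess = 12541.9 − 10461.6 = 2080.3 ≈ 2080 km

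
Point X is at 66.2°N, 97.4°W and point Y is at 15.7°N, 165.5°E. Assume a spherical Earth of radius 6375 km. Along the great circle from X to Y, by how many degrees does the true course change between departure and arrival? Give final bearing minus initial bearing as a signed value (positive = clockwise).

Initial bearing θ₁ = atan2(sin Δλ cos φ₂, cos φ₁ sin φ₂ − sin φ₁ cos φ₂ cos Δλ) = 282.86°
Final bearing θ₂ = (initial bearing from the destination back to the start) + 180° = 204.12°
Δθ = θ₂ − θ₁ = -78.7°

-78.7°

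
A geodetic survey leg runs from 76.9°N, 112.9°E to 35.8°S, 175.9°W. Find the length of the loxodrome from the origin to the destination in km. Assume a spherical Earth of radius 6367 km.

Δψ = ln[tan(π/4+φ₂/2)/tan(π/4+φ₁/2)] = -2.8344;  Δφ = -1.9670 rad,  Δλ = +1.2427 rad
q = Δφ/Δψ = 0.6940
d = R·√(Δφ² + q²Δλ²) = 6367·2.14773 = 13675 km

13675 km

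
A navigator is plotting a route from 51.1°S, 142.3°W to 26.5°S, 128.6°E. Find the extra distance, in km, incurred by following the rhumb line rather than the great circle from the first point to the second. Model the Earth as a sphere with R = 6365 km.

Great circle: cos σ = sin φ₁ sin φ₂ + cos φ₁ cos φ₂ cos Δλ,  σ = 1.2067 rad → d_gc = 7680.8 km
Rhumb line: Δψ = +0.5610, q = Δφ/Δψ = 0.7654, d_rh = R√(Δφ²+q²Δλ²) = 8053.8 km
Excess = 8053.8 − 7680.8 = 373.0 ≈ 373 km

373 km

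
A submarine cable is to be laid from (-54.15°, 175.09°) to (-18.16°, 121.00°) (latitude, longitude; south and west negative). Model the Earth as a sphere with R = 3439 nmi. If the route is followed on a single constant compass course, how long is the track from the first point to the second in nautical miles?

3326 nmi

Δψ = ln[tan(π/4+φ₂/2)/tan(π/4+φ₁/2)] = +0.8062;  Δφ = +0.6281 rad,  Δλ = -0.9440 rad
q = Δφ/Δψ = 0.7791
d = R·√(Δφ² + q²Δλ²) = 3439·0.96723 = 3326 nmi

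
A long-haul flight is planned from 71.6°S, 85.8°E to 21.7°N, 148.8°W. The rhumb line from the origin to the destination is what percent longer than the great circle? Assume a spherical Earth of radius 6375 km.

Great circle: σ = 2.1185 rad → d_gc = Rσ = 13505.5 km
Rhumb: Δφ = +1.6284, Δλ = +2.1886, Δψ = +2.2085, q = Δφ/Δψ = 0.7373 → d_rh = R√(Δφ²+q²Δλ²) = 14615.1 km
Excess = (14615.1 − 13505.5) / 13505.5 = 1109.6 / 13505.5 = 8.22% ≈ 8.2%

8.2%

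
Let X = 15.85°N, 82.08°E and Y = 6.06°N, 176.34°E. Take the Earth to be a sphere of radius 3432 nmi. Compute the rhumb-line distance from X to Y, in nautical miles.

Δψ = ln[tan(π/4+φ₂/2)/tan(π/4+φ₁/2)] = -0.1743;  Δφ = -0.1709 rad,  Δλ = +1.6451 rad
q = Δφ/Δψ = 0.9805
d = R·√(Δφ² + q²Δλ²) = 3432·1.62208 = 5567 nmi

5567 nmi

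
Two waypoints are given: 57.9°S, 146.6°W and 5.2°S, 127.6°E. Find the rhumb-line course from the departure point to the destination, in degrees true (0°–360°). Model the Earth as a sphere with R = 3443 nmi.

307.6°

Δψ = ln[tan(π/4+φ₂/2)/tan(π/4+φ₁/2)] = +1.1550
Δλ = -1.4975 rad (taken the short way round)
course = atan2(Δλ, Δψ) = 307.64°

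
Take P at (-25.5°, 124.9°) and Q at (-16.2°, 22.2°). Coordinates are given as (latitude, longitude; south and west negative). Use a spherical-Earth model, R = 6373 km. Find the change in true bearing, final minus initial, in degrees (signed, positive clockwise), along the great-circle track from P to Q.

+48.1°

Initial bearing θ₁ = atan2(sin Δλ cos φ₂, cos φ₁ sin φ₂ − sin φ₁ cos φ₂ cos Δλ) = 249.91°
Final bearing θ₂ = (initial bearing from the destination back to the start) + 180° = 298.03°
Δθ = θ₂ − θ₁ = +48.1°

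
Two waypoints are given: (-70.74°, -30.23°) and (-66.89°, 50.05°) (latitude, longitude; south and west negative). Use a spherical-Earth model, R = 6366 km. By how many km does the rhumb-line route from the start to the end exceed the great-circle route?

Great circle: cos σ = sin φ₁ sin φ₂ + cos φ₁ cos φ₂ cos Δλ,  σ = 0.4732 rad → d_gc = 3012.1 km
Rhumb line: Δψ = +0.1864, q = Δφ/Δψ = 0.3604, d_rh = R√(Δφ²+q²Δλ²) = 3243.0 km
Excess = 3243.0 − 3012.1 = 230.9 ≈ 231 km

231 km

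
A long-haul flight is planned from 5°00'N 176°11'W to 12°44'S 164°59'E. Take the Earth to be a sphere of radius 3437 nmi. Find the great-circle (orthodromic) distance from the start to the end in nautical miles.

Haversine: a = sin²(Δφ/2)+cos φ₁ cos φ₂ sin²(Δλ/2) = 0.04977;  σ = 2·atan2(√a,√(1−a))
σ = 25.781° → d = Rσ = 3437·0.44997 = 1547 nmi

1547 nmi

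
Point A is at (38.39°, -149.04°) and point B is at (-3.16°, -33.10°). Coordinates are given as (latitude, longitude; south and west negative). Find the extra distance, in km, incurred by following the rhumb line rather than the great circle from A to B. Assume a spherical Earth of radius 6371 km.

Great circle: cos σ = sin φ₁ sin φ₂ + cos φ₁ cos φ₂ cos Δλ,  σ = 1.9569 rad → d_gc = 12467.3 km
Rhumb line: Δψ = -0.7818, q = Δφ/Δψ = 0.9275, d_rh = R√(Δφ²+q²Δλ²) = 12819.4 km
Excess = 12819.4 − 12467.3 = 352.1 ≈ 352 km

352 km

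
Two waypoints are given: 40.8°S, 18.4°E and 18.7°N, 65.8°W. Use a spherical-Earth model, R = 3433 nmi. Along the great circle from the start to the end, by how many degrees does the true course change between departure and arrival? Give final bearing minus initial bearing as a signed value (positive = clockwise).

+22.6°

Initial bearing θ₁ = atan2(sin Δλ cos φ₂, cos φ₁ sin φ₂ − sin φ₁ cos φ₂ cos Δλ) = 287.95°
Final bearing θ₂ = (initial bearing from the destination back to the start) + 180° = 310.51°
Δθ = θ₂ − θ₁ = +22.6°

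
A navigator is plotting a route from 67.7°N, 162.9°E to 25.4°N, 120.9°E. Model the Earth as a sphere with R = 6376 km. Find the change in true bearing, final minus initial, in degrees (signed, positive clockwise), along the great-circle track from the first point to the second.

At departure: θ₁ = atan2(sin Δλ cos φ₂, cos φ₁ sin φ₂ − sin φ₁ cos φ₂ cos Δλ) = 232.83°
At arrival: θ₂ = atan2(sin Δλ cos φ₁, −cos φ₂ sin φ₁ + sin φ₂ cos φ₁ cos Δλ) = 199.56°
Δθ = θ₂ − θ₁ = -33.3°

-33.3°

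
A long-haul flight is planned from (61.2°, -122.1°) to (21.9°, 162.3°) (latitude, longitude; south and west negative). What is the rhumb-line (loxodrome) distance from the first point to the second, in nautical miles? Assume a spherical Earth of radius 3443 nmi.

3993 nmi

Rhumb course C = atan2(Δλ, Δψ) with Δψ = ln[tan(π/4+φ₂/2)/tan(π/4+φ₁/2)] = -0.9677, Δλ = -1.3195 → C = 233.74°
d = R·|Δφ| / |cos C| = 3443·0.68591 / 0.59141 = 3993 nmi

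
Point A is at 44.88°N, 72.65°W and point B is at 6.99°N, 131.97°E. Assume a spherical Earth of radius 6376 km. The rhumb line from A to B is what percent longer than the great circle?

Great circle: σ = 2.1574 rad → d_gc = Rσ = 13755.4 km
Rhumb: Δφ = -0.6613, Δλ = -2.7119, Δψ = -0.7561, q = Δφ/Δψ = 0.8746 → d_rh = R√(Δφ²+q²Δλ²) = 15699.8 km
Excess = (15699.8 − 13755.4) / 13755.4 = 1944.4 / 13755.4 = 14.14% ≈ 14.1%

14.1%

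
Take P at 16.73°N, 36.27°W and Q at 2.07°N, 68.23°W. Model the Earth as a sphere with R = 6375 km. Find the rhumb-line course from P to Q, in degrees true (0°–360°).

245.0°

Δψ = ln[tan(π/4+φ₂/2)/tan(π/4+φ₁/2)] = -0.2601
Δλ = -0.5578 rad (taken the short way round)
course = atan2(Δλ, Δψ) = 245.00°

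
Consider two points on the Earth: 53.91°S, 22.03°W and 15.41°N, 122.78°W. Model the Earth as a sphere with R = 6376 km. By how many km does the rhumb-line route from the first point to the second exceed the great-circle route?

322 km

Great circle: cos σ = sin φ₁ sin φ₂ + cos φ₁ cos φ₂ cos Δλ,  σ = 1.8972 rad → d_gc = 12096.6 km
Rhumb line: Δψ = +1.3938, q = Δφ/Δψ = 0.8681, d_rh = R√(Δφ²+q²Δλ²) = 12418.8 km
Excess = 12418.8 − 12096.6 = 322.2 ≈ 322 km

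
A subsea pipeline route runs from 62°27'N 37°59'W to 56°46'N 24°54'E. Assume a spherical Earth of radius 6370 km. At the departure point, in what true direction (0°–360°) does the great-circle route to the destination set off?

71.3°

N = sin Δλ·cos φ₂ = +0.4878;  D = cos φ₁ sin φ₂ − sin φ₁ cos φ₂ cos Δλ = +0.1654
initial course = atan2(N, D) = 71.27°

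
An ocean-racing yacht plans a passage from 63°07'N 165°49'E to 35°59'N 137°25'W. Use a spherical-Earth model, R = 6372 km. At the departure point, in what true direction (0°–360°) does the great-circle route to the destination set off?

N = sin Δλ·cos φ₂ = +0.6768;  D = cos φ₁ sin φ₂ − sin φ₁ cos φ₂ cos Δλ = -0.1299
initial course = atan2(N, D) = 100.86°

100.9°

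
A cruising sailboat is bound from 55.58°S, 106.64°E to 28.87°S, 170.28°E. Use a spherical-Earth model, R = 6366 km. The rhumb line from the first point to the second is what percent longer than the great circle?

Great circle: σ = 0.9045 rad → d_gc = Rσ = 5758.1 km
Rhumb: Δφ = +0.4662, Δλ = +1.1107, Δψ = +0.6454, q = Δφ/Δψ = 0.7224 → d_rh = R√(Δφ²+q²Δλ²) = 5907.3 km
Excess = (5907.3 − 5758.1) / 5758.1 = 149.2 / 5758.1 = 2.59% ≈ 2.6%

2.6%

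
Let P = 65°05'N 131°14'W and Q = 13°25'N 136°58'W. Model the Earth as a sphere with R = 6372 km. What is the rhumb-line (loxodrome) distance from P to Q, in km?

Rhumb course C = atan2(Δλ, Δψ) with Δψ = ln[tan(π/4+φ₂/2)/tan(π/4+φ₁/2)] = -1.2736, Δλ = -0.1001 → C = 184.49°
d = R·|Δφ| / |cos C| = 6372·0.90175 / 0.99693 = 5764 km

5764 km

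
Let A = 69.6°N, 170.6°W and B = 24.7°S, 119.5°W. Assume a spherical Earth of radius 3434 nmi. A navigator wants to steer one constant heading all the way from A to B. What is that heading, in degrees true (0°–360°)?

Δψ = ln[tan(π/4+φ₂/2)/tan(π/4+φ₁/2)] = -2.1603
Δλ = +0.8919 rad (taken the short way round)
course = atan2(Δλ, Δψ) = 157.57°

157.6°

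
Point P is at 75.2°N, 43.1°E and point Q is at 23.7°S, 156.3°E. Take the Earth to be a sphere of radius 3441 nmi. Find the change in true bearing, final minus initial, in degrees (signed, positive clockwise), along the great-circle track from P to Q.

+90.8°

Initial bearing θ₁ = atan2(sin Δλ cos φ₂, cos φ₁ sin φ₂ − sin φ₁ cos φ₂ cos Δλ) = 73.70°
Final bearing θ₂ = (initial bearing from the destination back to the start) + 180° = 164.47°
Δθ = θ₂ − θ₁ = +90.8°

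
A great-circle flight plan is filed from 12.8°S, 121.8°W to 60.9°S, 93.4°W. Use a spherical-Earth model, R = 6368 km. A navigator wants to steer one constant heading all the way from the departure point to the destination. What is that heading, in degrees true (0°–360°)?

156.2°

Meridional parts: M(φ₁)=-0.2253, M(φ₂)=-1.3488 → ΔM = -1.1235;  Δλ = +0.4957 rad
tan C = Δλ / ΔM = -0.4412 → C = 156.19°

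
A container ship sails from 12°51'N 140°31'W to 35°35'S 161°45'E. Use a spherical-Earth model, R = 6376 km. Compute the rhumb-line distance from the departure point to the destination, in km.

Δψ = ln[tan(π/4+φ₂/2)/tan(π/4+φ₁/2)] = -0.8915;  Δφ = -0.8453 rad,  Δλ = -1.0076 rad
q = Δφ/Δψ = 0.9482
d = R·√(Δφ² + q²Δλ²) = 6376·1.27572 = 8134 km

8134 km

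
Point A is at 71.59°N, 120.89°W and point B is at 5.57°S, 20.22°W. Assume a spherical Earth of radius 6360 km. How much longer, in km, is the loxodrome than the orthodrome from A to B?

668 km

Great circle: cos σ = sin φ₁ sin φ₂ + cos φ₁ cos φ₂ cos Δλ,  σ = 1.7217 rad → d_gc = 10949.8 km
Rhumb line: Δψ = -1.9172, q = Δφ/Δψ = 0.7024, d_rh = R√(Δφ²+q²Δλ²) = 11617.8 km
Excess = 11617.8 − 10949.8 = 668.0 ≈ 668 km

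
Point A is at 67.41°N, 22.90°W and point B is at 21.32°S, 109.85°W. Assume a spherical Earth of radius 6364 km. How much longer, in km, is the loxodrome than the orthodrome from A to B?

343 km

Great circle: cos σ = sin φ₁ sin φ₂ + cos φ₁ cos φ₂ cos Δλ,  σ = 1.8930 rad → d_gc = 12046.9 km
Rhumb line: Δψ = -1.9918, q = Δφ/Δψ = 0.7775, d_rh = R√(Δφ²+q²Δλ²) = 12390.1 km
Excess = 12390.1 − 12046.9 = 343.2 ≈ 343 km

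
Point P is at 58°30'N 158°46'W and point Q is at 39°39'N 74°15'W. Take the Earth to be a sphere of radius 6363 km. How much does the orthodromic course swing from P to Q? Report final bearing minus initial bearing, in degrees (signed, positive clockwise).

+69.7°

At departure: θ₁ = atan2(sin Δλ cos φ₂, cos φ₁ sin φ₂ − sin φ₁ cos φ₂ cos Δλ) = 70.55°
At arrival: θ₂ = atan2(sin Δλ cos φ₁, −cos φ₂ sin φ₁ + sin φ₂ cos φ₁ cos Δλ) = 140.22°
Δθ = θ₂ − θ₁ = +69.7°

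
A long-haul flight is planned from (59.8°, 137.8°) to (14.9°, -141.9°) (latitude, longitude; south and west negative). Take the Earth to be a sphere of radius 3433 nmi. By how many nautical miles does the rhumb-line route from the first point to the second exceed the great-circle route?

164 nmi

Great circle: cos σ = sin φ₁ sin φ₂ + cos φ₁ cos φ₂ cos Δλ,  σ = 1.2618 rad → d_gc = 4331.6 nmi
Rhumb line: Δψ = -1.0470, q = Δφ/Δψ = 0.7485, d_rh = R√(Δφ²+q²Δλ²) = 4495.2 nmi
Excess = 4495.2 − 4331.6 = 163.6 ≈ 164 nmi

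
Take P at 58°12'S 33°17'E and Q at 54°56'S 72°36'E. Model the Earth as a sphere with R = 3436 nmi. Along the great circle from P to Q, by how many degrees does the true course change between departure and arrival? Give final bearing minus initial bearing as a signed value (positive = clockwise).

-33.2°

At departure: θ₁ = atan2(sin Δλ cos φ₂, cos φ₁ sin φ₂ − sin φ₁ cos φ₂ cos Δλ) = 98.37°
At arrival: θ₂ = atan2(sin Δλ cos φ₁, −cos φ₂ sin φ₁ + sin φ₂ cos φ₁ cos Δλ) = 65.15°
Δθ = θ₂ − θ₁ = -33.2°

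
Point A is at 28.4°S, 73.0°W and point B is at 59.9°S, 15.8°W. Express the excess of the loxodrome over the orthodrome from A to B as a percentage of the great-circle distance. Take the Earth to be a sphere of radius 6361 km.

2.2%

Great circle: σ = 0.8626 rad → d_gc = Rσ = 5487.0 km
Rhumb: Δφ = -0.5498, Δλ = +0.9983, Δψ = -0.7962, q = Δφ/Δψ = 0.6905 → d_rh = R√(Δφ²+q²Δλ²) = 5608.9 km
Excess = (5608.9 − 5487.0) / 5487.0 = 121.9 / 5487.0 = 2.22% ≈ 2.2%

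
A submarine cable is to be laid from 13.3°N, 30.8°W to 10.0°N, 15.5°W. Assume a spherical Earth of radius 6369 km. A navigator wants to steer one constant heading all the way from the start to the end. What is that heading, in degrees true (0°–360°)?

Δψ = ln[tan(π/4+φ₂/2)/tan(π/4+φ₁/2)] = -0.0588
Δλ = +0.2670 rad (taken the short way round)
course = atan2(Δλ, Δψ) = 102.42°

102.4°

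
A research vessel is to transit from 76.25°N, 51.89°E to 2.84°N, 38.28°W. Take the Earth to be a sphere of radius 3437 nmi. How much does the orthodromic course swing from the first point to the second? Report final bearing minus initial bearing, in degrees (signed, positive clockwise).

Initial bearing θ₁ = atan2(sin Δλ cos φ₂, cos φ₁ sin φ₂ − sin φ₁ cos φ₂ cos Δλ) = 270.84°
Final bearing θ₂ = (initial bearing from the destination back to the start) + 180° = 193.77°
Δθ = θ₂ − θ₁ = -77.1°

-77.1°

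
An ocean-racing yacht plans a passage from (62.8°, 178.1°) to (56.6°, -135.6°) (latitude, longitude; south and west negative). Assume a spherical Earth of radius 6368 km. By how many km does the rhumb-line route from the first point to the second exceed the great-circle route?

Great circle: cos σ = sin φ₁ sin φ₂ + cos φ₁ cos φ₂ cos Δλ,  σ = 0.4119 rad → d_gc = 2622.9 km
Rhumb line: Δψ = -0.2152, q = Δφ/Δψ = 0.5028, d_rh = R√(Δφ²+q²Δλ²) = 2677.7 km
Excess = 2677.7 − 2622.9 = 54.8 ≈ 55 km

55 km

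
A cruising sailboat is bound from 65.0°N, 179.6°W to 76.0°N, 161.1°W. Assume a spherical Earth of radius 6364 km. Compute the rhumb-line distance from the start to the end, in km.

1392 km

Δψ = ln[tan(π/4+φ₂/2)/tan(π/4+φ₁/2)] = +0.5909;  Δφ = +0.1920 rad,  Δλ = +0.3229 rad
q = Δφ/Δψ = 0.3249
d = R·√(Δφ² + q²Δλ²) = 6364·0.21878 = 1392 km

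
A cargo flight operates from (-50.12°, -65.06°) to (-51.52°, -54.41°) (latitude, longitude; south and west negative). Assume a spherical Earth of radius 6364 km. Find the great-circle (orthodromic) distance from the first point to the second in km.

763 km

Haversine: a = sin²(Δφ/2)+cos φ₁ cos φ₂ sin²(Δλ/2) = 0.00359;  σ = 2·atan2(√a,√(1−a))
σ = 6.866° → d = Rσ = 6364·0.11983 = 763 km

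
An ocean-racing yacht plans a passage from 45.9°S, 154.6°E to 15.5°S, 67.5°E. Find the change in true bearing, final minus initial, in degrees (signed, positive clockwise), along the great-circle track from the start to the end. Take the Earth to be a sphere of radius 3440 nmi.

Initial bearing θ₁ = atan2(sin Δλ cos φ₂, cos φ₁ sin φ₂ − sin φ₁ cos φ₂ cos Δλ) = 261.09°
Final bearing θ₂ = (initial bearing from the destination back to the start) + 180° = 314.48°
Δθ = θ₂ − θ₁ = +53.4°

+53.4°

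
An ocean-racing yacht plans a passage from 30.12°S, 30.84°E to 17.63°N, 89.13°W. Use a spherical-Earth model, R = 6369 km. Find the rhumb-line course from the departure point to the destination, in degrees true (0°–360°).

Δψ = ln[tan(π/4+φ₂/2)/tan(π/4+φ₁/2)] = +0.8644
Δλ = -2.0939 rad (taken the short way round)
course = atan2(Δλ, Δψ) = 292.43°

292.4°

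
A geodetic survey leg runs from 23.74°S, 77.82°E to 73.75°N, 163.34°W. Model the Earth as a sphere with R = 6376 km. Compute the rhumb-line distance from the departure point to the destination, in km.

Δψ = ln[tan(π/4+φ₂/2)/tan(π/4+φ₁/2)] = +2.3733;  Δφ = +1.7015 rad,  Δλ = +2.0741 rad
q = Δφ/Δψ = 0.7169
d = R·√(Δφ² + q²Δλ²) = 6376·2.25976 = 14408 km

14408 km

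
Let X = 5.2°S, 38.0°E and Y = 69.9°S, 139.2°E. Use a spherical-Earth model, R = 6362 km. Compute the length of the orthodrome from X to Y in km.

Haversine: a = sin²(Δφ/2)+cos φ₁ cos φ₂ sin²(Δλ/2) = 0.49068;  σ = 2·atan2(√a,√(1−a))
σ = 88.932° → d = Rσ = 6362·1.55216 = 9875 km

9875 km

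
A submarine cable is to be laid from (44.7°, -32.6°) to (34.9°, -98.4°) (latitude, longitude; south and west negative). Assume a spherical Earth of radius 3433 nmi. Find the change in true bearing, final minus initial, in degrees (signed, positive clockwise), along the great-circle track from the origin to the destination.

-45.1°

At departure: θ₁ = atan2(sin Δλ cos φ₂, cos φ₁ sin φ₂ − sin φ₁ cos φ₂ cos Δλ) = 282.82°
At arrival: θ₂ = atan2(sin Δλ cos φ₁, −cos φ₂ sin φ₁ + sin φ₂ cos φ₁ cos Δλ) = 237.68°
Δθ = θ₂ − θ₁ = -45.1°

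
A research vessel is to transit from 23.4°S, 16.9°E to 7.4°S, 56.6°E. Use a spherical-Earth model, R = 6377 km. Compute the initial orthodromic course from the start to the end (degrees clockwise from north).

73.7°

θ = atan2( sin Δλ·cos φ₂ ,  cos φ₁ sin φ₂ − sin φ₁ cos φ₂ cos Δλ )
  = atan2(+0.6334, +0.1848) = 73.73°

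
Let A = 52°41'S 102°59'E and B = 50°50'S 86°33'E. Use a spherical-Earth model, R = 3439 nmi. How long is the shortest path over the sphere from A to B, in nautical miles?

619 nmi

Haversine: a = sin²(Δφ/2)+cos φ₁ cos φ₂ sin²(Δλ/2) = 0.00808;  σ = 2·atan2(√a,√(1−a))
σ = 10.315° → d = Rσ = 3439·0.18003 = 619 nmi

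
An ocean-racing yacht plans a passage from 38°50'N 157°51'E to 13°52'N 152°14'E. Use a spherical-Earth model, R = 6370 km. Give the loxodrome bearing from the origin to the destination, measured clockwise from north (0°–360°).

191.3°

Meridional parts: M(φ₁)=+0.7366, M(φ₂)=+0.2444 → ΔM = -0.4921;  Δλ = -0.0980 rad
tan C = Δλ / ΔM = +0.1992 → C = 191.27°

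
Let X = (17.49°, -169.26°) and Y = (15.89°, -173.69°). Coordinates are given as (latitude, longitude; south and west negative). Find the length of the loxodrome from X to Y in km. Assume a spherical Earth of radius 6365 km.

504 km

Rhumb course C = atan2(Δλ, Δψ) with Δψ = ln[tan(π/4+φ₂/2)/tan(π/4+φ₁/2)] = -0.0292, Δλ = -0.0773 → C = 249.34°
d = R·|Δφ| / |cos C| = 6365·0.02793 / 0.35282 = 504 km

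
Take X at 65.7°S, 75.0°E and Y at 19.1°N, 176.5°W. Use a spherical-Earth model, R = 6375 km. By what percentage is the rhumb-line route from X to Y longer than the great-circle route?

4.8%

Great circle: σ = 2.0060 rad → d_gc = Rσ = 12788.4 km
Rhumb: Δφ = +1.4800, Δλ = +1.8937, Δψ = +1.8755, q = Δφ/Δψ = 0.7892 → d_rh = R√(Δφ²+q²Δλ²) = 13408.4 km
Excess = (13408.4 − 12788.4) / 12788.4 = 620.0 / 12788.4 = 4.848% ≈ 4.8%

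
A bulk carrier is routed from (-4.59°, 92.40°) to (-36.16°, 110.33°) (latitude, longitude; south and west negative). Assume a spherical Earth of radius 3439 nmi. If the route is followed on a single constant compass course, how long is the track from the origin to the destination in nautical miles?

Δψ = ln[tan(π/4+φ₂/2)/tan(π/4+φ₁/2)] = -0.5975;  Δφ = -0.5510 rad,  Δλ = +0.3129 rad
q = Δφ/Δψ = 0.9221
d = R·√(Δφ² + q²Δλ²) = 3439·0.62199 = 2139 nmi

2139 nmi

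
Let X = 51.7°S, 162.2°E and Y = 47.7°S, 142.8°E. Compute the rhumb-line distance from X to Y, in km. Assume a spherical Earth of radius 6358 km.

1460 km

Δψ = ln[tan(π/4+φ₂/2)/tan(π/4+φ₁/2)] = +0.1080;  Δφ = +0.0698 rad,  Δλ = -0.3386 rad
q = Δφ/Δψ = 0.6463
d = R·√(Δφ² + q²Δλ²) = 6358·0.22970 = 1460 km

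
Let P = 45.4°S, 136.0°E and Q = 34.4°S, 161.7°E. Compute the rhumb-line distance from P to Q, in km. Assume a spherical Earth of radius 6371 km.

2503 km

Δψ = ln[tan(π/4+φ₂/2)/tan(π/4+φ₁/2)] = +0.2512;  Δφ = +0.1920 rad,  Δλ = +0.4485 rad
q = Δφ/Δψ = 0.7643
d = R·√(Δφ² + q²Δλ²) = 6371·0.39294 = 2503 km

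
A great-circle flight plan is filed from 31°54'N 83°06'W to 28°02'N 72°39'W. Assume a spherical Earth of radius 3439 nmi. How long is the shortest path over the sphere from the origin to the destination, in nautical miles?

cos σ = sin φ₁ sin φ₂ + cos φ₁ cos φ₂ cos Δλ
      = sin(31.90°)sin(28.03°) + cos(31.90°)cos(28.03°)cos(10.45°) = 0.9853
σ = 9.838° → d = Rσ = 3439·0.17171 = 591 nmi

591 nmi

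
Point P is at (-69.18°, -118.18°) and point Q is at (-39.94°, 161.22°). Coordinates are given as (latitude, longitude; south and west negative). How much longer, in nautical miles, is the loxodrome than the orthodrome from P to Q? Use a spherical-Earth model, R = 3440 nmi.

183 nmi

Great circle: cos σ = sin φ₁ sin φ₂ + cos φ₁ cos φ₂ cos Δλ,  σ = 0.8703 rad → d_gc = 2993.9 nmi
Rhumb line: Δψ = +0.9328, q = Δφ/Δψ = 0.5471, d_rh = R√(Δφ²+q²Δλ²) = 3176.6 nmi
Excess = 3176.6 − 2993.9 = 182.7 ≈ 183 nmi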